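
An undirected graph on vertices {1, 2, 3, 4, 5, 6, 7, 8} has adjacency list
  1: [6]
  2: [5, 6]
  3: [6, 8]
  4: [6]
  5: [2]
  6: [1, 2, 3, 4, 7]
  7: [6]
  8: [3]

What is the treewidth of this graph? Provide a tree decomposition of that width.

Treewidth 1.
One optimal decomposition is:
Bags: B1 = {2, 6}  B2 = {4, 6}  B3 = {3, 6}  B4 = {3, 8}  B5 = {2, 5}  B6 = {1, 6}  B7 = {6, 7}
Tree: B1–B2, B2–B3, B3–B4, B1–B5, B2–B6, B1–B7

The largest bag has 2 vertices, giving width 1; this decomposition certifies tw(G) ≤ 1. Any graph with an edge has treewidth ≥ 1, and G has the edge 2–6. The upper and lower bounds meet at 1, so that is the treewidth.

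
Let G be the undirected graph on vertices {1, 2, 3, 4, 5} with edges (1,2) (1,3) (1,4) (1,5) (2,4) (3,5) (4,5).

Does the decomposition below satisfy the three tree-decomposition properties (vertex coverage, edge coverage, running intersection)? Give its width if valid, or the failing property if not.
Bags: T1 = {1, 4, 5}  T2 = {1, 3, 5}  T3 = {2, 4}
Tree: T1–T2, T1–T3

A tree decomposition must satisfy three properties: every vertex lies in some bag; for every edge, both endpoints lie together in some bag; and for every vertex, the bags containing it form a connected subtree. Here edge (1,2) lies in no bag, so the decomposition is invalid.

No — edge (1,2) lies in no bag.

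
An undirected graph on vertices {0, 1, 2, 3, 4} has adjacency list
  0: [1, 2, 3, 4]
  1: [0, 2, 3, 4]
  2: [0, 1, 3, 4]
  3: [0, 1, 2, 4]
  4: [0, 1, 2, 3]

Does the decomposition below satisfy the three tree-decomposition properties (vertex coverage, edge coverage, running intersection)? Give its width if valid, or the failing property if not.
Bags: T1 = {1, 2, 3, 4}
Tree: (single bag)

A tree decomposition must satisfy three properties: every vertex lies in some bag; for every edge, both endpoints lie together in some bag; and for every vertex, the bags containing it form a connected subtree. Here vertex 0 appears in no bag, so the decomposition is invalid.

No — vertex 0 appears in no bag.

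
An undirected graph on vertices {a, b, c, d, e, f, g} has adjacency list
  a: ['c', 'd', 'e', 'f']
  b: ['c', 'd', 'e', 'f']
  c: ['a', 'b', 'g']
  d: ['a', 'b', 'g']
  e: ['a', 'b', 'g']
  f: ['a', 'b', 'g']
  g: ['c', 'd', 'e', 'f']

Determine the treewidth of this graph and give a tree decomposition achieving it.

Treewidth 3.
One optimal decomposition is:
Bags: B1 = {a, b, d, g}  B2 = {a, b, f, g}  B3 = {a, b, e, g}  B4 = {a, b, c, g}
Tree: B1–B2, B2–B3, B3–B4

The largest bag has 4 vertices, giving width 3; this decomposition certifies tw(G) ≤ 3. For the lower bound: the 4 vertex sets {b,d}, {f,g}, {a}, {e} are disjoint, each induces a connected subgraph, and every pair is joined by at least one edge of G. Contracting each set to a single vertex therefore yields K_{4} as a minor, and since treewidth is minor-monotone, tw(G) ≥ tw(K_{4}) = 3. Combining the bounds, tw(G) = 3.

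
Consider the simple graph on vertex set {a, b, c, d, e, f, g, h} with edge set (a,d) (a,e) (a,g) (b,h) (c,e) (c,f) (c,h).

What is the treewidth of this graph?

1

A width-1 tree decomposition is:
Bags: B1 = {a, e}  B2 = {a, g}  B3 = {c, e}  B4 = {c, f}  B5 = {a, d}  B6 = {c, h}  B7 = {b, h}
Tree: B1–B2, B1–B3, B3–B4, B2–B5, B3–B6, B6–B7
The largest bag has 2 vertices, giving width 1; this decomposition certifies tw(G) ≤ 1. G has an edge, so its treewidth is at least 1. Hence tw(G) = 1 exactly.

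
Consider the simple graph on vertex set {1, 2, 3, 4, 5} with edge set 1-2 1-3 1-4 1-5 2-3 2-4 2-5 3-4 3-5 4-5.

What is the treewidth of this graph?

A width-4 tree decomposition is:
Bags: B1 = {1, 2, 3, 4, 5}
Tree: (single bag)
A single bag containing all 5 vertices is trivially a valid decomposition of width 4. Conversely, {1, 2, 3, 4, 5} is a clique of size 5, and the vertices of any clique must share a bag in every tree decomposition; so some bag has ≥ 5 vertices and tw(G) ≥ 4. Hence tw(G) = 4 exactly.

4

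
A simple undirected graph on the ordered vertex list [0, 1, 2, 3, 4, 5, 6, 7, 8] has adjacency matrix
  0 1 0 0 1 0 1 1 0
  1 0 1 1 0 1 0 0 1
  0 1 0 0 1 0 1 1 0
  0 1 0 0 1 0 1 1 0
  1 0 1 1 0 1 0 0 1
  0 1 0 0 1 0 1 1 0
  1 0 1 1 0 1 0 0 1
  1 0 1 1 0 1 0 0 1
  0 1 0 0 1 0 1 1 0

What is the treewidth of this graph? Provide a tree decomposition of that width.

The largest bag has 5 vertices, giving width 4; this decomposition certifies tw(G) ≤ 4. For the lower bound: the 5 vertex sets {6,8}, {5,7}, {1,3}, {4}, {0} are disjoint, each induces a connected subgraph, and every pair is joined by at least one edge of G. Contracting each set to a single vertex therefore yields K_{5} as a minor, and since treewidth is minor-monotone, tw(G) ≥ tw(K_{5}) = 4. The upper and lower bounds meet at 4, so that is the treewidth.

Treewidth 4.
One such decomposition:
Bags: B1 = {1, 4, 6, 7, 8}  B2 = {1, 4, 5, 6, 7}  B3 = {1, 3, 4, 6, 7}  B4 = {0, 1, 4, 6, 7}  B5 = {1, 2, 4, 6, 7}
Tree: B1–B2, B2–B3, B3–B4, B4–B5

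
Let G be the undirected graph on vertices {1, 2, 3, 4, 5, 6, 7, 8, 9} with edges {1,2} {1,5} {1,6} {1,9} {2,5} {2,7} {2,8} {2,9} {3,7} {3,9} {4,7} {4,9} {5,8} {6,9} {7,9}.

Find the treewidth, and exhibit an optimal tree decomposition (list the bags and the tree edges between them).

Each bag holds 3 vertices, so the decomposition has width 2, which upper-bounds the treewidth. Conversely, {2, 5, 8} is a clique of size 3, and the vertices of any clique must share a bag in every tree decomposition; so some bag has ≥ 3 vertices and tw(G) ≥ 2. The upper and lower bounds meet at 2, so that is the treewidth.

Treewidth 2.
Bags: B1 = {2, 7, 9}  B2 = {3, 7, 9}  B3 = {1, 2, 9}  B4 = {4, 7, 9}  B5 = {1, 2, 5}  B6 = {2, 5, 8}  B7 = {1, 6, 9}
Tree: B1–B2, B1–B3, B2–B4, B3–B5, B5–B6, B3–B7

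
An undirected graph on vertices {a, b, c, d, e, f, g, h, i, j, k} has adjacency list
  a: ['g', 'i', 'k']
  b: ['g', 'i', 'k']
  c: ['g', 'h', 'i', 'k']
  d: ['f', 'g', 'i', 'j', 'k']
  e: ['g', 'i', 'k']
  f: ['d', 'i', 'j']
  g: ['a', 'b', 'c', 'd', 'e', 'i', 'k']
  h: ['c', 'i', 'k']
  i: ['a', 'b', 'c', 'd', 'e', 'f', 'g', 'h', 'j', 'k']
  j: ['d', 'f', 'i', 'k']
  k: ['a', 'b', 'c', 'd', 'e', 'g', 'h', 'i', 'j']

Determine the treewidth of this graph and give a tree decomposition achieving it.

Treewidth 3.
One optimal decomposition is:
Bags: B1 = {d, g, i, k}  B2 = {a, g, i, k}  B3 = {d, i, j, k}  B4 = {d, f, i, j}  B5 = {c, g, i, k}  B6 = {c, h, i, k}  B7 = {b, g, i, k}  B8 = {e, g, i, k}
Tree: B1–B2, B1–B3, B3–B4, B2–B5, B5–B6, B1–B7, B2–B8

Each bag holds 4 vertices, so the decomposition has width 3, which upper-bounds the treewidth. On the other hand G contains the 4-clique {d, f, i, j}. A clique must lie in a single bag of any decomposition, so no decomposition can have width below 3. Combining the bounds, tw(G) = 3.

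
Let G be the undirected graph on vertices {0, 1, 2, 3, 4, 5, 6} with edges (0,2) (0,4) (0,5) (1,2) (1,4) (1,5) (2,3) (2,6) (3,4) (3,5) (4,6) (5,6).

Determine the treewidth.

3

A width-3 tree decomposition is:
Bags: B1 = {1, 2, 4, 5}  B2 = {0, 2, 4, 5}  B3 = {2, 4, 5, 6}  B4 = {2, 3, 4, 5}
Tree: B1–B2, B2–B3, B3–B4
Every bag has size at most 4, so the width is 4 − 1 = 3 and tw(G) ≤ 3. For the lower bound: the 4 vertex sets {1,2}, {0,4}, {5}, {6} are disjoint, each induces a connected subgraph, and every pair is joined by at least one edge of G. Contracting each set to a single vertex therefore yields K_{4} as a minor, and since treewidth is minor-monotone, tw(G) ≥ tw(K_{4}) = 3. Hence tw(G) = 3 exactly.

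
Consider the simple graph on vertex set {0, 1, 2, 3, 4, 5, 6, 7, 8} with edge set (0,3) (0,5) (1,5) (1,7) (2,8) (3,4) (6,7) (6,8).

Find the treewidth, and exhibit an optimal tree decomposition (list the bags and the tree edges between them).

Each bag holds 2 vertices, so the decomposition has width 1, which upper-bounds the treewidth. Since G has at least one edge (e.g. 4–3), it is not an edgeless graph, so tw(G) ≥ 1. Therefore the treewidth is 1.

Treewidth 1.
One optimal decomposition is:
Bags: B1 = {3, 4}  B2 = {0, 3}  B3 = {0, 5}  B4 = {1, 5}  B5 = {1, 7}  B6 = {6, 7}  B7 = {6, 8}  B8 = {2, 8}
Tree: B1–B2, B2–B3, B3–B4, B4–B5, B5–B6, B6–B7, B7–B8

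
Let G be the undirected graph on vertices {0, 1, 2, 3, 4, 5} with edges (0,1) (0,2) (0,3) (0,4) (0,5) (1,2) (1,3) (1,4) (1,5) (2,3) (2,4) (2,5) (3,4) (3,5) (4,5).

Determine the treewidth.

5

A width-5 tree decomposition is:
Bags: B1 = {0, 1, 2, 3, 4, 5}
Tree: (single bag)
A single bag containing all 6 vertices is trivially a valid decomposition of width 5. For the lower bound, the 6 vertices {0, 1, 2, 3, 4, 5} are pairwise adjacent, and any tree decomposition puts a clique entirely inside one bag — forcing width ≥ 5. Hence tw(G) = 5 exactly.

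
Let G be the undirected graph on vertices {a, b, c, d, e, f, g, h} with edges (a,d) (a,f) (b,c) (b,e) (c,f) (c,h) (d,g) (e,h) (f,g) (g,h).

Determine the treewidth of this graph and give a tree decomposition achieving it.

Every bag has size at most 3, so the width is 3 − 1 = 2 and tw(G) ≤ 2. Since b–e–h–c–b is a cycle in G, G is not acyclic. Forests are exactly the graphs of treewidth ≤ 1, so tw(G) ≥ 2. Therefore the treewidth is 2.

Treewidth 2.
Bags: B1 = {b, c, e}  B2 = {c, e, h}  B3 = {c, f, h}  B4 = {f, g, h}  B5 = {a, f, g}  B6 = {a, d, g}
Tree: B1–B2, B2–B3, B3–B4, B4–B5, B5–B6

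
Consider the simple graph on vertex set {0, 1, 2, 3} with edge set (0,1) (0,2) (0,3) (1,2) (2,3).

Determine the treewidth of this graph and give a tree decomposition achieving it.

Every bag has size at most 3, so the width is 3 − 1 = 2 and tw(G) ≤ 2. Conversely, {0, 1, 2} is a clique of size 3, and the vertices of any clique must share a bag in every tree decomposition; so some bag has ≥ 3 vertices and tw(G) ≥ 2. Therefore the treewidth is 2.

Treewidth 2.
One such decomposition:
Bags: B1 = {0, 2, 3}  B2 = {0, 1, 2}
Tree: B1–B2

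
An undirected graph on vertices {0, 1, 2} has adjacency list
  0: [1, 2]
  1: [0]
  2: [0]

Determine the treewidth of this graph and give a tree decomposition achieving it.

The largest bag has 2 vertices, giving width 1; this decomposition certifies tw(G) ≤ 1. Since G has at least one edge (e.g. 0–2), it is not an edgeless graph, so tw(G) ≥ 1. Combining the bounds, tw(G) = 1.

Treewidth 1.
One such decomposition:
Bags: B1 = {0, 2}  B2 = {0, 1}
Tree: B1–B2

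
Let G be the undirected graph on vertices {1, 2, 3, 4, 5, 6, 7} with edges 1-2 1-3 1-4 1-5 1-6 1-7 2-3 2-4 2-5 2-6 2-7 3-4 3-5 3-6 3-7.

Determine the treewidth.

A width-3 tree decomposition is:
Bags: B1 = {1, 2, 3, 6}  B2 = {1, 2, 3, 7}  B3 = {1, 2, 3, 4}  B4 = {1, 2, 3, 5}
Tree: B1–B2, B2–B3, B2–B4
The largest bag has 4 vertices, giving width 3; this decomposition certifies tw(G) ≤ 3. On the other hand G contains the 4-clique {1, 2, 3, 4}. A clique must lie in a single bag of any decomposition, so no decomposition can have width below 3. Combining the bounds, tw(G) = 3.

3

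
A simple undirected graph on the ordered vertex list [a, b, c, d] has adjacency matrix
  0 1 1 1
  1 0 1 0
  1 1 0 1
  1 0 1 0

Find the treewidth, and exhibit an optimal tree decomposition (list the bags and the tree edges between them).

Treewidth 2.
One such decomposition:
Bags: B1 = {a, c, d}  B2 = {a, b, c}
Tree: B1–B2

The largest bag has 3 vertices, giving width 2; this decomposition certifies tw(G) ≤ 2. On the other hand G contains the 3-clique {a, c, d}. A clique must lie in a single bag of any decomposition, so no decomposition can have width below 2. Therefore the treewidth is 2.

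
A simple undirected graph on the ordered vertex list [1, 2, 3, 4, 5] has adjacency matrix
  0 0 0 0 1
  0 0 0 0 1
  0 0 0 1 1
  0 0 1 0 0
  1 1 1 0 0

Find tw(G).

1

A width-1 tree decomposition is:
Bags: B1 = {1, 5}  B2 = {2, 5}  B3 = {3, 5}  B4 = {3, 4}
Tree: B1–B2, B2–B3, B3–B4
Every bag has size at most 2, so the width is 2 − 1 = 1 and tw(G) ≤ 1. Any graph with an edge has treewidth ≥ 1, and G has the edge 5–1. Combining the bounds, tw(G) = 1.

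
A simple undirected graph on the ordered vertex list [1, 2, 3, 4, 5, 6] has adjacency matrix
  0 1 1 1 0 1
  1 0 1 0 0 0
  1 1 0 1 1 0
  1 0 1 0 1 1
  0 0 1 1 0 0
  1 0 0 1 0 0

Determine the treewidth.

A width-2 tree decomposition is:
Bags: B1 = {3, 4, 5}  B2 = {1, 3, 4}  B3 = {1, 2, 3}  B4 = {1, 4, 6}
Tree: B1–B2, B2–B3, B2–B4
The largest bag has 3 vertices, giving width 2; this decomposition certifies tw(G) ≤ 2. On the other hand G contains the 3-clique {1, 2, 3}. A clique must lie in a single bag of any decomposition, so no decomposition can have width below 2. Therefore the treewidth is 2.

2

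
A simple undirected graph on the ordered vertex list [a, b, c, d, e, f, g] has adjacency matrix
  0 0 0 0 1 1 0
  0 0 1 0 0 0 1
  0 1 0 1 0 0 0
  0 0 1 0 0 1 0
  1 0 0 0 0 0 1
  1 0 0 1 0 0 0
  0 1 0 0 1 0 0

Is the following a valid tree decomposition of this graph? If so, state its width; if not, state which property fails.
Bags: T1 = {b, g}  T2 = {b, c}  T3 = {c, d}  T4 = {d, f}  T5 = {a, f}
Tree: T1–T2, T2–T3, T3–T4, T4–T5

A tree decomposition must satisfy three properties: every vertex lies in some bag; for every edge, both endpoints lie together in some bag; and for every vertex, the bags containing it form a connected subtree. Here vertex e appears in no bag, so the decomposition is invalid.

No — vertex e appears in no bag.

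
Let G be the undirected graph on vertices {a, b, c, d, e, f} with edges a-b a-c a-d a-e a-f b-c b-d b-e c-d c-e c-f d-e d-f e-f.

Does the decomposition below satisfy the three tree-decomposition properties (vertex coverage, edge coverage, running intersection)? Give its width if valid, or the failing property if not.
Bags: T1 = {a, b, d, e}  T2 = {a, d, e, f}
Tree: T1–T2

A tree decomposition must satisfy three properties: every vertex lies in some bag; for every edge, both endpoints lie together in some bag; and for every vertex, the bags containing it form a connected subtree. Here vertex c appears in no bag, so the decomposition is invalid.

No — vertex c appears in no bag.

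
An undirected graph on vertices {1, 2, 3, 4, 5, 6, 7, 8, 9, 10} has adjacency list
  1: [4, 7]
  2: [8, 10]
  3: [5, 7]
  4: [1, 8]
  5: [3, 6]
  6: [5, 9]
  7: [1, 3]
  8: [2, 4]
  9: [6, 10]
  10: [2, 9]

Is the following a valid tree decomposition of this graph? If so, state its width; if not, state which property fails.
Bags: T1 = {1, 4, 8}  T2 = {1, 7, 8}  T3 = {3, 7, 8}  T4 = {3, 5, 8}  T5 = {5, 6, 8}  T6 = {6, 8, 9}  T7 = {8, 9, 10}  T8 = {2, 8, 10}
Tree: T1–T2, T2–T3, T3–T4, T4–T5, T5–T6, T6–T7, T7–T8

Yes; width 2.

Checking the three conditions: (i) the bags cover all of {1, 2, 3, 4, 5, 6, 7, 8, 9, 10}; (ii) for each edge, some bag contains both endpoints; (iii) the bags containing any fixed vertex form a subtree. All hold, so the decomposition is valid with width 3 − 1 = 2.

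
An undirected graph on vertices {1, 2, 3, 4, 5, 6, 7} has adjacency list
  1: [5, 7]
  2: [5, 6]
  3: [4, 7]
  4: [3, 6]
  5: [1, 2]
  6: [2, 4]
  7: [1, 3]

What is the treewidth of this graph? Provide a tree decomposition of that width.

Every bag has size at most 3, so the width is 3 − 1 = 2 and tw(G) ≤ 2. Since 2–6–4–3–7–1–5–2 is a cycle in G, G is not acyclic. Forests are exactly the graphs of treewidth ≤ 1, so tw(G) ≥ 2. The upper and lower bounds meet at 2, so that is the treewidth.

Treewidth 2.
One optimal decomposition is:
Bags: B1 = {2, 4, 6}  B2 = {2, 3, 4}  B3 = {2, 3, 7}  B4 = {1, 2, 7}  B5 = {1, 2, 5}
Tree: B1–B2, B2–B3, B3–B4, B4–B5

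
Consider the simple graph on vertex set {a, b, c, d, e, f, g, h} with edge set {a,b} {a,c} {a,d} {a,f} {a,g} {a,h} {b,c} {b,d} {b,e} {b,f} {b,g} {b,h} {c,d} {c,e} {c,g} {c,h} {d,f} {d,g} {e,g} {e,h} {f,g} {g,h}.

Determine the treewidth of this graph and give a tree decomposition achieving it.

The largest bag has 5 vertices, giving width 4; this decomposition certifies tw(G) ≤ 4. For the lower bound, the 5 vertices {a, b, c, d, g} are pairwise adjacent, and any tree decomposition puts a clique entirely inside one bag — forcing width ≥ 4. Combining the bounds, tw(G) = 4.

Treewidth 4.
One such decomposition:
Bags: B1 = {a, b, c, d, g}  B2 = {a, b, c, g, h}  B3 = {b, c, e, g, h}  B4 = {a, b, d, f, g}
Tree: B1–B2, B2–B3, B1–B4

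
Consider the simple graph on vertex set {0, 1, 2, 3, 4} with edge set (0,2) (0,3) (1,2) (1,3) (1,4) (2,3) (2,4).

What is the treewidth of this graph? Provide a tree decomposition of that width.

Treewidth 2.
One optimal decomposition is:
Bags: B1 = {1, 2, 3}  B2 = {1, 2, 4}  B3 = {0, 2, 3}
Tree: B1–B2, B1–B3

Each bag holds 3 vertices, so the decomposition has width 2, which upper-bounds the treewidth. For the lower bound, the 3 vertices {0, 2, 3} are pairwise adjacent, and any tree decomposition puts a clique entirely inside one bag — forcing width ≥ 2. Hence tw(G) = 2 exactly.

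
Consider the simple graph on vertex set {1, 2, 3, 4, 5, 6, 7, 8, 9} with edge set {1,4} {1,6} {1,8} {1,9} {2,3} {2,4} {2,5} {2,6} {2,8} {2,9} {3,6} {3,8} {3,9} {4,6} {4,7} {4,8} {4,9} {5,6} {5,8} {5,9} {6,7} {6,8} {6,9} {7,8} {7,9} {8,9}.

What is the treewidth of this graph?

A width-4 tree decomposition is:
Bags: B1 = {1, 4, 6, 8, 9}  B2 = {4, 6, 7, 8, 9}  B3 = {2, 4, 6, 8, 9}  B4 = {2, 3, 6, 8, 9}  B5 = {2, 5, 6, 8, 9}
Tree: B1–B2, B2–B3, B3–B4, B4–B5
The largest bag has 5 vertices, giving width 4; this decomposition certifies tw(G) ≤ 4. Conversely, {1, 4, 6, 8, 9} is a clique of size 5, and the vertices of any clique must share a bag in every tree decomposition; so some bag has ≥ 5 vertices and tw(G) ≥ 4. Therefore the treewidth is 4.

4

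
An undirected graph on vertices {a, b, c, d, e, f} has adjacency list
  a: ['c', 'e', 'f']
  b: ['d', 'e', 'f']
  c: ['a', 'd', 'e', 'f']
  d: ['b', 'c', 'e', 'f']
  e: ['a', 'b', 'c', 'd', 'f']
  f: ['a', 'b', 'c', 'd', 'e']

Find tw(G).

3

A width-3 tree decomposition is:
Bags: B1 = {a, c, e, f}  B2 = {c, d, e, f}  B3 = {b, d, e, f}
Tree: B1–B2, B2–B3
The largest bag has 4 vertices, giving width 3; this decomposition certifies tw(G) ≤ 3. On the other hand G contains the 4-clique {c, d, e, f}. A clique must lie in a single bag of any decomposition, so no decomposition can have width below 3. Hence tw(G) = 3 exactly.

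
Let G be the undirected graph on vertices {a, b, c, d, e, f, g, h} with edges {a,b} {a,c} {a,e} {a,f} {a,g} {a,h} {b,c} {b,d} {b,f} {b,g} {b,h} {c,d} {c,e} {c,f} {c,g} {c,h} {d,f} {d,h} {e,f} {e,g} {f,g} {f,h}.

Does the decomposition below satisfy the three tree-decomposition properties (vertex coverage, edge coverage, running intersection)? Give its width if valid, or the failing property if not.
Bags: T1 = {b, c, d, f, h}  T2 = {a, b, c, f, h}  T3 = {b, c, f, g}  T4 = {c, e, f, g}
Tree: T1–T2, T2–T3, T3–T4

A tree decomposition must satisfy three properties: every vertex lies in some bag; for every edge, both endpoints lie together in some bag; and for every vertex, the bags containing it form a connected subtree. Here edge (a,g) lies in no bag, so the decomposition is invalid.

No — edge (a,g) lies in no bag.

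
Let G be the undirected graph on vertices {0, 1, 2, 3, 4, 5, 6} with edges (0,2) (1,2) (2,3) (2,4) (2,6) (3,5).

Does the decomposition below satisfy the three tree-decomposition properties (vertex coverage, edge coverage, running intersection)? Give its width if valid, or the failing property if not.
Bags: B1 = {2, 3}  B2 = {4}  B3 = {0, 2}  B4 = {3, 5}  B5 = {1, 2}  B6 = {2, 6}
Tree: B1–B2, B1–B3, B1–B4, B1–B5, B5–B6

A tree decomposition must satisfy three properties: every vertex lies in some bag; for every edge, both endpoints lie together in some bag; and for every vertex, the bags containing it form a connected subtree. Here edge (2,4) lies in no bag, so the decomposition is invalid.

No — edge (2,4) lies in no bag.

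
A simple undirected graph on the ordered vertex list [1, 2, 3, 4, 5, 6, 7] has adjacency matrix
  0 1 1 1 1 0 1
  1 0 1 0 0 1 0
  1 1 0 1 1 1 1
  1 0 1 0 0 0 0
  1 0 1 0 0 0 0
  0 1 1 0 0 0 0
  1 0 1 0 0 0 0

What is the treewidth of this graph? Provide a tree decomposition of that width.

Treewidth 2.
Bags: B1 = {1, 3, 7}  B2 = {1, 3, 4}  B3 = {1, 3, 5}  B4 = {1, 2, 3}  B5 = {2, 3, 6}
Tree: B1–B2, B2–B3, B3–B4, B4–B5

Each bag holds 3 vertices, so the decomposition has width 2, which upper-bounds the treewidth. Conversely, {1, 2, 3} is a clique of size 3, and the vertices of any clique must share a bag in every tree decomposition; so some bag has ≥ 3 vertices and tw(G) ≥ 2. Therefore the treewidth is 2.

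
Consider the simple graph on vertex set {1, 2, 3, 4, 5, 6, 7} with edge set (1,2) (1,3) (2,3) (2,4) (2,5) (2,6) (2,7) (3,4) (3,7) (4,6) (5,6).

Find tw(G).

2

A width-2 tree decomposition is:
Bags: B1 = {1, 2, 3}  B2 = {2, 3, 4}  B3 = {2, 3, 7}  B4 = {2, 4, 6}  B5 = {2, 5, 6}
Tree: B1–B2, B1–B3, B2–B4, B4–B5
Every bag has size at most 3, so the width is 3 − 1 = 2 and tw(G) ≤ 2. On the other hand G contains the 3-clique {1, 2, 3}. A clique must lie in a single bag of any decomposition, so no decomposition can have width below 2. Therefore the treewidth is 2.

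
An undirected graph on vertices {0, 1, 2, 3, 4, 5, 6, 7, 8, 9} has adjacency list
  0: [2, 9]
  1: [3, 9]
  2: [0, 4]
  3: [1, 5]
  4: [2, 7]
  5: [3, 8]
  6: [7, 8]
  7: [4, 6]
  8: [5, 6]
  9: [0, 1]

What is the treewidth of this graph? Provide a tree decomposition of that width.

Every bag has size at most 3, so the width is 3 − 1 = 2 and tw(G) ≤ 2. For the lower bound, G contains the cycle 0–2–4–7–6–8–5–3–1–9–0, so G is not a forest; only forests have treewidth ≤ 1, hence tw(G) ≥ 2. Combining the bounds, tw(G) = 2.

Treewidth 2.
One optimal decomposition is:
Bags: B1 = {0, 2, 4}  B2 = {0, 4, 7}  B3 = {0, 6, 7}  B4 = {0, 6, 8}  B5 = {0, 5, 8}  B6 = {0, 3, 5}  B7 = {0, 1, 3}  B8 = {0, 1, 9}
Tree: B1–B2, B2–B3, B3–B4, B4–B5, B5–B6, B6–B7, B7–B8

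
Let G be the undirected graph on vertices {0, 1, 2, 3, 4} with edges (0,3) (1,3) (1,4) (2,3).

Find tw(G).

A width-1 tree decomposition is:
Bags: B1 = {0, 3}  B2 = {1, 3}  B3 = {1, 4}  B4 = {2, 3}
Tree: B1–B2, B2–B3, B1–B4
Every bag has size at most 2, so the width is 2 − 1 = 1 and tw(G) ≤ 1. Since G has at least one edge (e.g. 0–3), it is not an edgeless graph, so tw(G) ≥ 1. The upper and lower bounds meet at 1, so that is the treewidth.

1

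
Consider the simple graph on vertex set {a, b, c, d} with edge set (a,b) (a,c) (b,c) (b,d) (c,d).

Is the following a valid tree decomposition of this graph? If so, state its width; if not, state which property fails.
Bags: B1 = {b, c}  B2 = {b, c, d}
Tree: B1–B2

A tree decomposition must satisfy three properties: every vertex lies in some bag; for every edge, both endpoints lie together in some bag; and for every vertex, the bags containing it form a connected subtree. Here vertex a appears in no bag, so the decomposition is invalid.

No — vertex a appears in no bag.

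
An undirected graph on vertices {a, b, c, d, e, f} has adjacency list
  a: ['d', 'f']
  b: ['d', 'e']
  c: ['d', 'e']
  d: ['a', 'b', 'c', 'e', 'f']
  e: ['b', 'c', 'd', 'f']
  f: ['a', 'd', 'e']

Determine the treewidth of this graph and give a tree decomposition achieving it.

Treewidth 2.
One optimal decomposition is:
Bags: B1 = {d, e, f}  B2 = {a, d, f}  B3 = {c, d, e}  B4 = {b, d, e}
Tree: B1–B2, B1–B3, B3–B4

Every bag has size at most 3, so the width is 3 − 1 = 2 and tw(G) ≤ 2. On the other hand G contains the 3-clique {c, d, e}. A clique must lie in a single bag of any decomposition, so no decomposition can have width below 2. The upper and lower bounds meet at 2, so that is the treewidth.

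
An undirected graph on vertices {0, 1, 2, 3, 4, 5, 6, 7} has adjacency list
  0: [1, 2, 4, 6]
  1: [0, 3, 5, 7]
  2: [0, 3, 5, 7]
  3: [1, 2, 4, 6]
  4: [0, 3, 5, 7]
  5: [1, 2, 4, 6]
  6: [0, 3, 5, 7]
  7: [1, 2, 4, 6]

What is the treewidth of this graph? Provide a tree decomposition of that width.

The largest bag has 5 vertices, giving width 4; this decomposition certifies tw(G) ≤ 4. For the lower bound: the 5 vertex sets {2,5}, {0,4}, {1,3}, {6}, {7} are disjoint, each induces a connected subgraph, and every pair is joined by at least one edge of G. Contracting each set to a single vertex therefore yields K_{5} as a minor, and since treewidth is minor-monotone, tw(G) ≥ tw(K_{5}) = 4. Therefore the treewidth is 4.

Treewidth 4.
One such decomposition:
Bags: B1 = {1, 2, 4, 5, 6}  B2 = {0, 1, 2, 4, 6}  B3 = {1, 2, 3, 4, 6}  B4 = {1, 2, 4, 6, 7}
Tree: B1–B2, B2–B3, B3–B4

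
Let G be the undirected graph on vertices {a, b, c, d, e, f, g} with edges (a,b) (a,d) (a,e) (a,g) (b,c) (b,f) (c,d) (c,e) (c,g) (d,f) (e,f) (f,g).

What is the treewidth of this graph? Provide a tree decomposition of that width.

The largest bag has 4 vertices, giving width 3; this decomposition certifies tw(G) ≤ 3. For the lower bound: the 4 vertex sets {a,d}, {f,g}, {c}, {b} are disjoint, each induces a connected subgraph, and every pair is joined by at least one edge of G. Contracting each set to a single vertex therefore yields K_{4} as a minor, and since treewidth is minor-monotone, tw(G) ≥ tw(K_{4}) = 3. Combining the bounds, tw(G) = 3.

Treewidth 3.
One such decomposition:
Bags: B1 = {a, c, d, f}  B2 = {a, c, f, g}  B3 = {a, b, c, f}  B4 = {a, c, e, f}
Tree: B1–B2, B2–B3, B3–B4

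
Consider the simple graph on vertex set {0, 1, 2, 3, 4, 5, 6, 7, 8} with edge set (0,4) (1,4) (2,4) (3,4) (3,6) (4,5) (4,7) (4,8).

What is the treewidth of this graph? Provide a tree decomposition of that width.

Treewidth 1.
One optimal decomposition is:
Bags: B1 = {1, 4}  B2 = {2, 4}  B3 = {3, 4}  B4 = {3, 6}  B5 = {4, 5}  B6 = {4, 8}  B7 = {0, 4}  B8 = {4, 7}
Tree: B1–B2, B1–B3, B3–B4, B3–B5, B5–B6, B6–B7, B2–B8

Each bag holds 2 vertices, so the decomposition has width 1, which upper-bounds the treewidth. G has an edge, so its treewidth is at least 1. Combining the bounds, tw(G) = 1.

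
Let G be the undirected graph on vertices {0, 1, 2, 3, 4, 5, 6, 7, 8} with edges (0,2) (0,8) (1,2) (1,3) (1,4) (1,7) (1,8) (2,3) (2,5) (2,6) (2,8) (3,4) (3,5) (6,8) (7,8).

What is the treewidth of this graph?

2

A width-2 tree decomposition is:
Bags: B1 = {1, 2, 3}  B2 = {1, 2, 8}  B3 = {0, 2, 8}  B4 = {1, 3, 4}  B5 = {2, 6, 8}  B6 = {2, 3, 5}  B7 = {1, 7, 8}
Tree: B1–B2, B2–B3, B1–B4, B3–B5, B1–B6, B2–B7
The largest bag has 3 vertices, giving width 2; this decomposition certifies tw(G) ≤ 2. Conversely, {0, 2, 8} is a clique of size 3, and the vertices of any clique must share a bag in every tree decomposition; so some bag has ≥ 3 vertices and tw(G) ≥ 2. The upper and lower bounds meet at 2, so that is the treewidth.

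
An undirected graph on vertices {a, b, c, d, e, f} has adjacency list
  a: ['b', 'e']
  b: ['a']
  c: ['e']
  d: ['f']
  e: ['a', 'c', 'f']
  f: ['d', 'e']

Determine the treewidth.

1

A width-1 tree decomposition is:
Bags: B1 = {a, e}  B2 = {e, f}  B3 = {d, f}  B4 = {c, e}  B5 = {a, b}
Tree: B1–B2, B2–B3, B2–B4, B1–B5
The largest bag has 2 vertices, giving width 1; this decomposition certifies tw(G) ≤ 1. G has an edge, so its treewidth is at least 1. The upper and lower bounds meet at 1, so that is the treewidth.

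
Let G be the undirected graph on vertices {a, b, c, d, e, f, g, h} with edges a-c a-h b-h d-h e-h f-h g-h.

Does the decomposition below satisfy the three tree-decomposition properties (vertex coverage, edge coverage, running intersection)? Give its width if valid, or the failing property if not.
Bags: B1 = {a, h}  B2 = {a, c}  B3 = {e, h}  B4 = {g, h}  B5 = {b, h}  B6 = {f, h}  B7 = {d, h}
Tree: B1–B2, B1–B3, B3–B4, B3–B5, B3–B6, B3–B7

Yes; width 1.

Vertex coverage: the bags together contain {a, b, c, d, e, f, g, h}, the full vertex set. Edge coverage: each edge of G has both endpoints in at least one bag. Running intersection: for every vertex, the bags containing it form a connected subtree. All three properties hold, so this is a valid tree decomposition of width max|bag| − 1 = 1, and hence tw(G) ≤ 1.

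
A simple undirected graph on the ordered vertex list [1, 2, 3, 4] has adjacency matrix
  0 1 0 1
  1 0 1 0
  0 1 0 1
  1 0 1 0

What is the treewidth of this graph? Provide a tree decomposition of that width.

Treewidth 2.
One optimal decomposition is:
Bags: B1 = {1, 3, 4}  B2 = {1, 2, 3}
Tree: B1–B2

Each bag holds 3 vertices, so the decomposition has width 2, which upper-bounds the treewidth. Since 3–4–1–2–3 is a cycle in G, G is not acyclic. Forests are exactly the graphs of treewidth ≤ 1, so tw(G) ≥ 2. Combining the bounds, tw(G) = 2.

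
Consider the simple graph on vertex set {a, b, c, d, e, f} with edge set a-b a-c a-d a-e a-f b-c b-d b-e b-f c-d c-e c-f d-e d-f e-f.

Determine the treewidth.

A width-5 tree decomposition is:
Bags: B1 = {a, b, c, d, e, f}
Tree: (single bag)
With just one bag of size 6, the width is 6 − 1 = 5, so tw(G) ≤ 5. For the lower bound, the 6 vertices {a, b, c, d, e, f} are pairwise adjacent, and any tree decomposition puts a clique entirely inside one bag — forcing width ≥ 5. Hence tw(G) = 5 exactly.

5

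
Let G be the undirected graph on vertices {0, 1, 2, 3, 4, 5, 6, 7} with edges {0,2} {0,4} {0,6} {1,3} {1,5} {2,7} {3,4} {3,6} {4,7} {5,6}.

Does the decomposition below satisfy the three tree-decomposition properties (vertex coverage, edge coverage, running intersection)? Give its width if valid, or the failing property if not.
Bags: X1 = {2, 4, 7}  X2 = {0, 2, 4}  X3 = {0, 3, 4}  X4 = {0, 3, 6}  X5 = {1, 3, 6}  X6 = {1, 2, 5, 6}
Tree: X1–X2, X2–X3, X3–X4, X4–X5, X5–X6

A tree decomposition must satisfy three properties: every vertex lies in some bag; for every edge, both endpoints lie together in some bag; and for every vertex, the bags containing it form a connected subtree. Here bags containing vertex 2 are not connected in the tree, so the decomposition is invalid.

No — bags containing vertex 2 are not connected in the tree.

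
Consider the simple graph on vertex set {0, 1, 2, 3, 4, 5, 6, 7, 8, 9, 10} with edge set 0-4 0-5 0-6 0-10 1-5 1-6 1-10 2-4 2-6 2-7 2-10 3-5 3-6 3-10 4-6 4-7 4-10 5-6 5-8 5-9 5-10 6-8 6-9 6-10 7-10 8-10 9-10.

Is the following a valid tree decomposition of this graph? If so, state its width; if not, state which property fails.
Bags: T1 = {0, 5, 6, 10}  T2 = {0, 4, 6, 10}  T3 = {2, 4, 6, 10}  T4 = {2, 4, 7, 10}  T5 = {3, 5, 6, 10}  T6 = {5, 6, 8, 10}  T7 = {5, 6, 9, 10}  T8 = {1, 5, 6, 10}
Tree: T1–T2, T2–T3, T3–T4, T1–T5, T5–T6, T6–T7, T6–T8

Yes; width 3.

Checking the three conditions: (i) the bags cover all of {0, 1, 2, 3, 4, 5, 6, 7, 8, 9, 10}; (ii) for each edge, some bag contains both endpoints; (iii) the bags containing any fixed vertex form a subtree. All hold, so the decomposition is valid with width 4 − 1 = 3.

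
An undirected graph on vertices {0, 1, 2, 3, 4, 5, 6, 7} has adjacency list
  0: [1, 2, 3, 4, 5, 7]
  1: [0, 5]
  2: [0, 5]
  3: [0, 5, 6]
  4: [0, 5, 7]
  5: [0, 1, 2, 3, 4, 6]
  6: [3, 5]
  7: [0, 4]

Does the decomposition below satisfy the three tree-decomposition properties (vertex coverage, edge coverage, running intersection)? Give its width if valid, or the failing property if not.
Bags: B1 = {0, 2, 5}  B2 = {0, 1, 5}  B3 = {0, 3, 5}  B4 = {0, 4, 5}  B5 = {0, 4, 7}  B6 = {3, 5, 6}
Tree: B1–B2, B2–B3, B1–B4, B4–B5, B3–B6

Yes; width 2.

Checking the three conditions: (i) the bags cover all of {0, 1, 2, 3, 4, 5, 6, 7}; (ii) for each edge, some bag contains both endpoints; (iii) the bags containing any fixed vertex form a subtree. All hold, so the decomposition is valid with width 3 − 1 = 2.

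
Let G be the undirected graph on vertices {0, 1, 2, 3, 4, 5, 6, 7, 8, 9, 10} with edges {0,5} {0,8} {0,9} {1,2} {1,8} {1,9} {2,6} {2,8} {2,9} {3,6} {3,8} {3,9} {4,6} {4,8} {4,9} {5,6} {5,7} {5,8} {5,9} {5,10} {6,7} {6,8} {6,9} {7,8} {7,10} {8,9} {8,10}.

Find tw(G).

A width-3 tree decomposition is:
Bags: B1 = {5, 6, 8, 9}  B2 = {2, 6, 8, 9}  B3 = {5, 6, 7, 8}  B4 = {4, 6, 8, 9}  B5 = {0, 5, 8, 9}  B6 = {5, 7, 8, 10}  B7 = {1, 2, 8, 9}  B8 = {3, 6, 8, 9}
Tree: B1–B2, B1–B3, B1–B4, B1–B5, B3–B6, B2–B7, B2–B8
Each bag holds 4 vertices, so the decomposition has width 3, which upper-bounds the treewidth. For the lower bound, the 4 vertices {0, 5, 8, 9} are pairwise adjacent, and any tree decomposition puts a clique entirely inside one bag — forcing width ≥ 3. Combining the bounds, tw(G) = 3.

3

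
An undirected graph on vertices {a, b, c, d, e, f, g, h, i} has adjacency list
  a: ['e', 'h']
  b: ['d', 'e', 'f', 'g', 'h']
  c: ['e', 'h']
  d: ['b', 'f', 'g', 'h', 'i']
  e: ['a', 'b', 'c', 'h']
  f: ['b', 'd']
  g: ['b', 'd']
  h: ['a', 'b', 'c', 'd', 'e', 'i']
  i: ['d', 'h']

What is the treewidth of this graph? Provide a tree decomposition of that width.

Each bag holds 3 vertices, so the decomposition has width 2, which upper-bounds the treewidth. For the lower bound, the 3 vertices {b, d, g} are pairwise adjacent, and any tree decomposition puts a clique entirely inside one bag — forcing width ≥ 2. Combining the bounds, tw(G) = 2.

Treewidth 2.
Bags: B1 = {b, d, h}  B2 = {d, h, i}  B3 = {b, e, h}  B4 = {b, d, f}  B5 = {a, e, h}  B6 = {b, d, g}  B7 = {c, e, h}
Tree: B1–B2, B1–B3, B1–B4, B3–B5, B4–B6, B5–B7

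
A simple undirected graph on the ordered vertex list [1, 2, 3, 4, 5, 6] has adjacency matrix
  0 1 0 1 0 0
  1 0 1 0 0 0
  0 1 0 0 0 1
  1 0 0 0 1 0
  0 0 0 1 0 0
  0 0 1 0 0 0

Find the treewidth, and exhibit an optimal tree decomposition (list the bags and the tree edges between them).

Each bag holds 2 vertices, so the decomposition has width 1, which upper-bounds the treewidth. Any graph with an edge has treewidth ≥ 1, and G has the edge 6–3. The upper and lower bounds meet at 1, so that is the treewidth.

Treewidth 1.
One such decomposition:
Bags: B1 = {3, 6}  B2 = {2, 3}  B3 = {1, 2}  B4 = {1, 4}  B5 = {4, 5}
Tree: B1–B2, B2–B3, B3–B4, B4–B5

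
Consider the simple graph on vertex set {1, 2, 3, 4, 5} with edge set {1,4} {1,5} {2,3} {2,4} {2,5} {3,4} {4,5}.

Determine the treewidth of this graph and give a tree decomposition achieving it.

Every bag has size at most 3, so the width is 3 − 1 = 2 and tw(G) ≤ 2. On the other hand G contains the 3-clique {1, 4, 5}. A clique must lie in a single bag of any decomposition, so no decomposition can have width below 2. The upper and lower bounds meet at 2, so that is the treewidth.

Treewidth 2.
One optimal decomposition is:
Bags: B1 = {2, 4, 5}  B2 = {1, 4, 5}  B3 = {2, 3, 4}
Tree: B1–B2, B1–B3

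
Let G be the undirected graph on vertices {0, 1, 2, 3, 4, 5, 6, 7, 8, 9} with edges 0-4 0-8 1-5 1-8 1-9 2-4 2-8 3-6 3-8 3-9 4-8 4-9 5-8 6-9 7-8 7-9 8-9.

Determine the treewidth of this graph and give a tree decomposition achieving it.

The largest bag has 3 vertices, giving width 2; this decomposition certifies tw(G) ≤ 2. For the lower bound, the 3 vertices {0, 4, 8} are pairwise adjacent, and any tree decomposition puts a clique entirely inside one bag — forcing width ≥ 2. Combining the bounds, tw(G) = 2.

Treewidth 2.
One such decomposition:
Bags: B1 = {1, 5, 8}  B2 = {1, 8, 9}  B3 = {3, 8, 9}  B4 = {3, 6, 9}  B5 = {7, 8, 9}  B6 = {4, 8, 9}  B7 = {2, 4, 8}  B8 = {0, 4, 8}
Tree: B1–B2, B2–B3, B3–B4, B3–B5, B5–B6, B6–B7, B7–B8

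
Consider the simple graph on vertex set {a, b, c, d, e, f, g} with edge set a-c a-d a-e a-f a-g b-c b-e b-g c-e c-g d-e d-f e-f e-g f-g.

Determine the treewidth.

A width-3 tree decomposition is:
Bags: B1 = {a, e, f, g}  B2 = {a, d, e, f}  B3 = {a, c, e, g}  B4 = {b, c, e, g}
Tree: B1–B2, B1–B3, B3–B4
Every bag has size at most 4, so the width is 4 − 1 = 3 and tw(G) ≤ 3. For the lower bound, the 4 vertices {a, d, e, f} are pairwise adjacent, and any tree decomposition puts a clique entirely inside one bag — forcing width ≥ 3. Therefore the treewidth is 3.

3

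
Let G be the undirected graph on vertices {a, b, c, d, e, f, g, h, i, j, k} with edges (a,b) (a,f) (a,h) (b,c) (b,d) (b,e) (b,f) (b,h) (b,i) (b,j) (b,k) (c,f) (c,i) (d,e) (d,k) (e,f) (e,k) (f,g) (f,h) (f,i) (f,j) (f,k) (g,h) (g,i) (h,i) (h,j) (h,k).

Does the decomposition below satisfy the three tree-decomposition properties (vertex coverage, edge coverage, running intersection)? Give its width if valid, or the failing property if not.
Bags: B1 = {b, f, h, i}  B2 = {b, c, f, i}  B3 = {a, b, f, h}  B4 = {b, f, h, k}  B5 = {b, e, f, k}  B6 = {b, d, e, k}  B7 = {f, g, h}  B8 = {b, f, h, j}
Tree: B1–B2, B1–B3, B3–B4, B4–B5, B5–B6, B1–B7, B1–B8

A tree decomposition must satisfy three properties: every vertex lies in some bag; for every edge, both endpoints lie together in some bag; and for every vertex, the bags containing it form a connected subtree. Here edge (i,g) lies in no bag, so the decomposition is invalid.

No — edge (i,g) lies in no bag.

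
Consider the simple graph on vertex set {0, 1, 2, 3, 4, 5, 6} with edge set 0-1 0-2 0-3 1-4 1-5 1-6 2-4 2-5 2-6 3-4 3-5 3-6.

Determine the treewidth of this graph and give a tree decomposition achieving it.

Treewidth 3.
One optimal decomposition is:
Bags: B1 = {1, 2, 3, 5}  B2 = {1, 2, 3, 4}  B3 = {1, 2, 3, 6}  B4 = {0, 1, 2, 3}
Tree: B1–B2, B2–B3, B3–B4

Each bag holds 4 vertices, so the decomposition has width 3, which upper-bounds the treewidth. For the lower bound: the 4 vertex sets {2,5}, {3,4}, {1}, {6} are disjoint, each induces a connected subgraph, and every pair is joined by at least one edge of G. Contracting each set to a single vertex therefore yields K_{4} as a minor, and since treewidth is minor-monotone, tw(G) ≥ tw(K_{4}) = 3. Hence tw(G) = 3 exactly.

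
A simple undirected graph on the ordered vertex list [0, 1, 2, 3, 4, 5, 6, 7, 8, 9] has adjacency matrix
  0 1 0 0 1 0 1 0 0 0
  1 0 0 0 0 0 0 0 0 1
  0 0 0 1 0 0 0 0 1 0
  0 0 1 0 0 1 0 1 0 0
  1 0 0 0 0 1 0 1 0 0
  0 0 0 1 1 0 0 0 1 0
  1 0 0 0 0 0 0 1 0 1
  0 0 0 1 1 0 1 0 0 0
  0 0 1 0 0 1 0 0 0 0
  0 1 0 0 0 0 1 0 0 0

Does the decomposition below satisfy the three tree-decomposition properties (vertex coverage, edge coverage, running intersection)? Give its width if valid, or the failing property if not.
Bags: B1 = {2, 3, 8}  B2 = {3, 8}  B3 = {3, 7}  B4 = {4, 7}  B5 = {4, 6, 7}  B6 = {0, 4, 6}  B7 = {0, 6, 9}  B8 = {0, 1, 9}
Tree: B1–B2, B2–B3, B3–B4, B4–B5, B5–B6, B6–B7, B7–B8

A tree decomposition must satisfy three properties: every vertex lies in some bag; for every edge, both endpoints lie together in some bag; and for every vertex, the bags containing it form a connected subtree. Here vertex 5 appears in no bag, so the decomposition is invalid.

No — vertex 5 appears in no bag.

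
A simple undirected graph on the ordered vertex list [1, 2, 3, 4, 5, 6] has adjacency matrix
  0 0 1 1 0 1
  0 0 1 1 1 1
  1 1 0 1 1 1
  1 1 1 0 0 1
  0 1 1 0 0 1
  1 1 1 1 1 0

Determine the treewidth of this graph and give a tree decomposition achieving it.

Treewidth 3.
One such decomposition:
Bags: B1 = {2, 3, 5, 6}  B2 = {2, 3, 4, 6}  B3 = {1, 3, 4, 6}
Tree: B1–B2, B2–B3

Each bag holds 4 vertices, so the decomposition has width 3, which upper-bounds the treewidth. Conversely, {1, 3, 4, 6} is a clique of size 4, and the vertices of any clique must share a bag in every tree decomposition; so some bag has ≥ 4 vertices and tw(G) ≥ 3. Hence tw(G) = 3 exactly.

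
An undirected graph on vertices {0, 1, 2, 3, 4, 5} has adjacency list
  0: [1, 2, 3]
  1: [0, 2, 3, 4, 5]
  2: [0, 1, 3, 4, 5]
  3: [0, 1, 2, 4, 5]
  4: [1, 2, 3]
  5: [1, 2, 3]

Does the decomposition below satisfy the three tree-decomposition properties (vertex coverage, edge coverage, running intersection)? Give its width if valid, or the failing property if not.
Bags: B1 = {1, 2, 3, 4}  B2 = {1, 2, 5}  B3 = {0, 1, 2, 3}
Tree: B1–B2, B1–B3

No — edge (3,5) lies in no bag.

A tree decomposition must satisfy three properties: every vertex lies in some bag; for every edge, both endpoints lie together in some bag; and for every vertex, the bags containing it form a connected subtree. Here edge (3,5) lies in no bag, so the decomposition is invalid.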